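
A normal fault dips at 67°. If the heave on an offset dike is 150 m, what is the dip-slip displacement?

384 m

dip-slip = heave / cos(dip) = 150 / cos(67°) = 384 m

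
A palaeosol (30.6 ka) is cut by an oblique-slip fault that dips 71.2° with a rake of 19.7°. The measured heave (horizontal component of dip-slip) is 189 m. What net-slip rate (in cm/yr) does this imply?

dip-slip = heave / cos(dip) = 189 / cos(71.2°) = 586.5 m
net slip = dip-slip / sin(rake) = 586.5 / sin(19.7°) = 1740 m
rate = 1740 m / 30.6 ka = 0.0569 m/yr = 5.69 cm/yr

5.69 cm/yr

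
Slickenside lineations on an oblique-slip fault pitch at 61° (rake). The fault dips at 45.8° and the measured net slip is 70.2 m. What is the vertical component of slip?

dip-slip = net slip × sin(rake) = 70.2 m × sin(61°) = 61.40 m
throw = dip-slip × sin(dip) = 61.40 × sin(45.8°) = 44 m

44 m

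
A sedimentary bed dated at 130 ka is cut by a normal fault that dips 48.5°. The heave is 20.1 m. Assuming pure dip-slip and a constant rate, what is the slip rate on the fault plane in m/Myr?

233 m/Myr

dip-slip = heave / cos(dip) = 20.1 m / cos(48.5°) = 30.33 m
rate = 30.33 m / 130 ka = 0.000233 m/yr = 233 m/Myr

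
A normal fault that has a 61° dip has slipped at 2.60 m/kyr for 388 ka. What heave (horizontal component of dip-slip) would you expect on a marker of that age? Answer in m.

489 m

dip-slip = rate × time = 2.60 m/kyr × 388 ka = 1009 m
heave = dip-slip × cos(dip) = 1009 × cos(61°) = 489 m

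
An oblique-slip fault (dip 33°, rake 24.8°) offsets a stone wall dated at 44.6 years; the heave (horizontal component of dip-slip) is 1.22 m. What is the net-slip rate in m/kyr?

dip-slip = heave / cos(dip) = 1.22 / cos(33°) = 1.455 m
net slip = dip-slip / sin(rake) = 1.455 / sin(24.8°) = 3.468 m
rate = 3.468 m / 44.6 years = 0.0778 m/yr = 77.8 m/kyr

77.8 m/kyr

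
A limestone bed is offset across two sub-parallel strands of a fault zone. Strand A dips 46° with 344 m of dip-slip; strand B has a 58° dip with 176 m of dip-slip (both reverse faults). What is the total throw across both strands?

397 m

throw_A = 344 × sin(46°) = 247.5 m
throw_B = 176 × sin(58°) = 149.3 m
total = 247.5 + 149.3 = 397 m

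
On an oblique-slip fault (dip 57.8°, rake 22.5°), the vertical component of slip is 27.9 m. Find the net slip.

dip-slip = throw / sin(dip) = 27.9 / sin(57.8°) = 32.97 m
net slip = dip-slip / sin(rake) = 32.97 / sin(22.5°) = 86.2 m

86.2 m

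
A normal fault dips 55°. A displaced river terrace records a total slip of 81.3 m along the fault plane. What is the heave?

heave = dip-slip × cos(dip) = 81.3 m × cos(55°) = 46.6 m

46.6 m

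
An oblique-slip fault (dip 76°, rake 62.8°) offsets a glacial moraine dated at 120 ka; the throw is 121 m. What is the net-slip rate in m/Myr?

dip-slip = throw / sin(dip) = 121 / sin(76°) = 124.7 m
net slip = dip-slip / sin(rake) = 124.7 / sin(62.8°) = 140.2 m
rate = 140.2 m / 120 ka = 0.00117 m/yr = 1170 m/Myr

1170 m/Myr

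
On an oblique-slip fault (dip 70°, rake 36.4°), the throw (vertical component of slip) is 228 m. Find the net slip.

dip-slip = throw / sin(dip) = 228 / sin(70°) = 242.6 m
net slip = dip-slip / sin(rake) = 242.6 / sin(36.4°) = 409 m

409 m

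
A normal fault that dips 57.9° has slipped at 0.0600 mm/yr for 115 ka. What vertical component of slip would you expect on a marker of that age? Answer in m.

5.85 m

dip-slip = rate × time = 0.0600 mm/yr × 115 ka = 6.900 m
throw = dip-slip × sin(dip) = 6.900 × sin(57.9°) = 5.85 m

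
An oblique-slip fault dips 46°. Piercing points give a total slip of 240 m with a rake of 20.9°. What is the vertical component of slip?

61.6 m

dip-slip = net slip × sin(rake) = 240 m × sin(20.9°) = 85.62 m
throw = dip-slip × sin(dip) = 85.62 × sin(46°) = 61.6 m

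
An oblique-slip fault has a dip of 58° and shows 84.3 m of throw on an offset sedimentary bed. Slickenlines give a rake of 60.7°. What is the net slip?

114 m

dip-slip = throw / sin(dip) = 84.3 / sin(58°) = 99.40 m
net slip = dip-slip / sin(rake) = 99.40 / sin(60.7°) = 114 m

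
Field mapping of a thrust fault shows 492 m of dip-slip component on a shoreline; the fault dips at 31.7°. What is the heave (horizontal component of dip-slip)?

heave = dip-slip × cos(dip) = 492 m × cos(31.7°) = 419 m

419 m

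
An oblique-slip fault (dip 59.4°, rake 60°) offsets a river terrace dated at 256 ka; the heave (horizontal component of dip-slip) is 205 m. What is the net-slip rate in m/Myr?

dip-slip = heave / cos(dip) = 205 / cos(59.4°) = 402.7 m
net slip = dip-slip / sin(rake) = 402.7 / sin(60°) = 465 m
rate = 465 m / 256 ka = 0.00182 m/yr = 1820 m/Myr

1820 m/Myr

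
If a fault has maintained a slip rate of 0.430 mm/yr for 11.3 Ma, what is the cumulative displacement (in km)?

slip = rate × time = 0.430 mm/yr × 11.3 Ma = 4860 m = 4.86 km

4.86 km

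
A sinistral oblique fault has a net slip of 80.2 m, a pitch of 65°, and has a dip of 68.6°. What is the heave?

dip-slip = net slip × sin(rake) = 80.2 m × sin(65°) = 72.69 m
heave = dip-slip × cos(dip) = 72.69 × cos(68.6°) = 26.5 m

26.5 m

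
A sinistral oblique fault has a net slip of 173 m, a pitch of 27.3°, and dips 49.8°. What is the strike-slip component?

strike-slip = net slip × cos(rake) = 173 m × cos(27.3°) = 154 m

154 m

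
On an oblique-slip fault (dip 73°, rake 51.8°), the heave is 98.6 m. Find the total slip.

dip-slip = heave / cos(dip) = 98.6 / cos(73°) = 337.2 m
net slip = dip-slip / sin(rake) = 337.2 / sin(51.8°) = 429 m

429 m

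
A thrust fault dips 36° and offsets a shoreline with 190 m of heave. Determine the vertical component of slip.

138 m

throw = heave × tan(dip) = 190 × tan(36°) = 138 m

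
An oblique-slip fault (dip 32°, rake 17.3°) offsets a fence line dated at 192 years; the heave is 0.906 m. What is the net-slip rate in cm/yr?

1.87 cm/yr

dip-slip = heave / cos(dip) = 0.906 / cos(32°) = 1.068 m
net slip = dip-slip / sin(rake) = 1.068 / sin(17.3°) = 3.593 m
rate = 3.593 m / 192 years = 0.0187 m/yr = 1.87 cm/yr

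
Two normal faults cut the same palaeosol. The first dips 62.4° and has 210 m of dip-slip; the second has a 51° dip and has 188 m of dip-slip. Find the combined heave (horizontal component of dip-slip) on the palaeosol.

heave_A = 210 × cos(62.4°) = 97.29 m
heave_B = 188 × cos(51°) = 118.3 m
total = 97.29 + 118.3 = 216 m

216 m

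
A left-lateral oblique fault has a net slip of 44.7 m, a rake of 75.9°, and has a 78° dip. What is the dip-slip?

dip-slip = net slip × sin(rake) = 44.7 m × sin(75.9°) = 43.4 m

43.4 m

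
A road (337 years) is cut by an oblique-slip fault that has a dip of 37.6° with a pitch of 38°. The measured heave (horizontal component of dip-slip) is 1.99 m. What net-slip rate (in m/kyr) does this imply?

dip-slip = heave / cos(dip) = 1.99 / cos(37.6°) = 2.512 m
net slip = dip-slip / sin(rake) = 2.512 / sin(38°) = 4.080 m
rate = 4.080 m / 337 years = 0.0121 m/yr = 12.1 m/kyr

12.1 m/kyr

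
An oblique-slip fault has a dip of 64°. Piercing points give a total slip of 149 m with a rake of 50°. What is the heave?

50 m

dip-slip = net slip × sin(rake) = 149 m × sin(50°) = 114.1 m
heave = dip-slip × cos(dip) = 114.1 × cos(64°) = 50 m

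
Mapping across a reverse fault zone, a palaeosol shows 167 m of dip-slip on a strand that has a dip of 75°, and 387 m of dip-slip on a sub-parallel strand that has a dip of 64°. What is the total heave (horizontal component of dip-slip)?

213 m

heave_A = 167 × cos(75°) = 43.22 m
heave_B = 387 × cos(64°) = 169.6 m
total = 43.22 + 169.6 = 213 m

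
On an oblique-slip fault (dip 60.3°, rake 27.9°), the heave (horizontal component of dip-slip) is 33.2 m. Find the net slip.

143 m

dip-slip = heave / cos(dip) = 33.2 / cos(60.3°) = 67.01 m
net slip = dip-slip / sin(rake) = 67.01 / sin(27.9°) = 143 m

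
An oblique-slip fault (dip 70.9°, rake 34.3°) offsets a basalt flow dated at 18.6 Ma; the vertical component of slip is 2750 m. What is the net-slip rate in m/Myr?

dip-slip = throw / sin(dip) = 2750 / sin(70.9°) = 2910 m
net slip = dip-slip / sin(rake) = 2910 / sin(34.3°) = 5164 m
rate = 5164 m / 18.6 Ma = 0.000278 m/yr = 278 m/Myr

278 m/Myr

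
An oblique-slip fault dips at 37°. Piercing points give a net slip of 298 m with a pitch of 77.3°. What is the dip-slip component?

291 m

dip-slip = net slip × sin(rake) = 298 m × sin(77.3°) = 291 m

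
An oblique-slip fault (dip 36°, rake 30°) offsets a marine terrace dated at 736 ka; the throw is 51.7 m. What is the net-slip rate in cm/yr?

0.0239 cm/yr

dip-slip = throw / sin(dip) = 51.7 / sin(36°) = 87.96 m
net slip = dip-slip / sin(rake) = 87.96 / sin(30°) = 175.9 m
rate = 175.9 m / 736 ka = 0.000239 m/yr = 0.0239 cm/yr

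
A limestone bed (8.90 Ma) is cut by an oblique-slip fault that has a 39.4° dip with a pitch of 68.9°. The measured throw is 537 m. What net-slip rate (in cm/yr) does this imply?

0.0102 cm/yr

dip-slip = throw / sin(dip) = 537 / sin(39.4°) = 846 m
net slip = dip-slip / sin(rake) = 846 / sin(68.9°) = 906.8 m
rate = 906.8 m / 8.90 Ma = 0.000102 m/yr = 0.0102 cm/yr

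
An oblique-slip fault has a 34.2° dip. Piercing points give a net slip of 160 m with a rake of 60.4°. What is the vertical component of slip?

78.2 m

dip-slip = net slip × sin(rake) = 160 m × sin(60.4°) = 139.1 m
throw = dip-slip × sin(dip) = 139.1 × sin(34.2°) = 78.2 m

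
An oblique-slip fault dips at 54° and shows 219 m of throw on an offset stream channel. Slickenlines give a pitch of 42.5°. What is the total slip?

401 m

dip-slip = throw / sin(dip) = 219 / sin(54°) = 270.7 m
net slip = dip-slip / sin(rake) = 270.7 / sin(42.5°) = 401 m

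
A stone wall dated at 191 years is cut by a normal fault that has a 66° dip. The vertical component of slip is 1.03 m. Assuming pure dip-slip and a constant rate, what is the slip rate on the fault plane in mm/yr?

5.90 mm/yr

dip-slip = throw / sin(dip) = 1.03 m / sin(66°) = 1.127 m
rate = 1.127 m / 191 years = 0.00590 m/yr = 5.90 mm/yr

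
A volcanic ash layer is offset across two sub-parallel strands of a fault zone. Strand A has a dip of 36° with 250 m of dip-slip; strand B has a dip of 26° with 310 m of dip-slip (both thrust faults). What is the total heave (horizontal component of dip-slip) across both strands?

heave_A = 250 × cos(36°) = 202.3 m
heave_B = 310 × cos(26°) = 278.6 m
total = 202.3 + 278.6 = 481 m

481 m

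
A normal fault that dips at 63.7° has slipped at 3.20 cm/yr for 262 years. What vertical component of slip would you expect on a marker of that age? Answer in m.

7.52 m

dip-slip = rate × time = 3.20 cm/yr × 262 years = 8.384 m
throw = dip-slip × sin(dip) = 8.384 × sin(63.7°) = 7.52 m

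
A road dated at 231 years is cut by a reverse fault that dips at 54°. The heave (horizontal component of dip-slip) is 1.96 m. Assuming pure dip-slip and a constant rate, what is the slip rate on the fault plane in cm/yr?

dip-slip = heave / cos(dip) = 1.96 m / cos(54°) = 3.335 m
rate = 3.335 m / 231 years = 0.0144 m/yr = 1.44 cm/yr

1.44 cm/yr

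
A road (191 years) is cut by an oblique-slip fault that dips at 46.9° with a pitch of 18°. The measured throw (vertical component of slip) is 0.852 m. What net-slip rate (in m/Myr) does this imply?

19800 m/Myr

dip-slip = throw / sin(dip) = 0.852 / sin(46.9°) = 1.167 m
net slip = dip-slip / sin(rake) = 1.167 / sin(18°) = 3.776 m
rate = 3.776 m / 191 years = 0.0198 m/yr = 19800 m/Myr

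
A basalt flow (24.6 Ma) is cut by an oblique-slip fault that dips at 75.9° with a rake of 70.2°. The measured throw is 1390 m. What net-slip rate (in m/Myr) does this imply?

dip-slip = throw / sin(dip) = 1390 / sin(75.9°) = 1433 m
net slip = dip-slip / sin(rake) = 1433 / sin(70.2°) = 1523 m
rate = 1523 m / 24.6 Ma = 0.0000619 m/yr = 61.9 m/Myr

61.9 m/Myr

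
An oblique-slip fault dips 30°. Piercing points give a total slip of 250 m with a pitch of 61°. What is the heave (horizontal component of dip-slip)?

189 m

dip-slip = net slip × sin(rake) = 250 m × sin(61°) = 218.7 m
heave = dip-slip × cos(dip) = 218.7 × cos(30°) = 189 m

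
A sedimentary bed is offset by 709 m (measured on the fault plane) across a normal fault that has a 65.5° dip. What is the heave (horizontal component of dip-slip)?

heave = dip-slip × cos(dip) = 709 m × cos(65.5°) = 294 m

294 m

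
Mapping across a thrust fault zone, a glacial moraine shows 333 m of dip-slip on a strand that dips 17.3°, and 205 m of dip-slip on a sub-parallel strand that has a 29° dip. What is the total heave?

heave_A = 333 × cos(17.3°) = 317.9 m
heave_B = 205 × cos(29°) = 179.3 m
total = 317.9 + 179.3 = 497 m

497 m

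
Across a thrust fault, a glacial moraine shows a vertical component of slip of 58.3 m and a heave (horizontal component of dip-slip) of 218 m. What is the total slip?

226 m

net slip = √(throw² + heave²) = √(58.3² + 218²) = 226 m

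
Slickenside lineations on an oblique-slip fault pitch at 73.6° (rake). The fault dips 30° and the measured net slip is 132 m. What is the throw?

dip-slip = net slip × sin(rake) = 132 m × sin(73.6°) = 126.6 m
throw = dip-slip × sin(dip) = 126.6 × sin(30°) = 63.3 m

63.3 m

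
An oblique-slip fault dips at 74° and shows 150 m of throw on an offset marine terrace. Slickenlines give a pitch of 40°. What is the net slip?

243 m

dip-slip = throw / sin(dip) = 150 / sin(74°) = 156 m
net slip = dip-slip / sin(rake) = 156 / sin(40°) = 243 m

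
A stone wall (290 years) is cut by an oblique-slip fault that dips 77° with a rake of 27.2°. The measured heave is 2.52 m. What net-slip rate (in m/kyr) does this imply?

dip-slip = heave / cos(dip) = 2.52 / cos(77°) = 11.20 m
net slip = dip-slip / sin(rake) = 11.20 / sin(27.2°) = 24.51 m
rate = 24.51 m / 290 years = 0.0845 m/yr = 84.5 m/kyr

84.5 m/kyr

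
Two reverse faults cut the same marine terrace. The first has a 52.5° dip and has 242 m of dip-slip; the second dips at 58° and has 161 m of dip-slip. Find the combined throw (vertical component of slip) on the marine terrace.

329 m

throw_A = 242 × sin(52.5°) = 192 m
throw_B = 161 × sin(58°) = 136.5 m
total = 192 + 136.5 = 329 m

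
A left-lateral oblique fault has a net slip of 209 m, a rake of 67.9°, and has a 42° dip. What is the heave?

dip-slip = net slip × sin(rake) = 209 m × sin(67.9°) = 193.6 m
heave = dip-slip × cos(dip) = 193.6 × cos(42°) = 144 m

144 m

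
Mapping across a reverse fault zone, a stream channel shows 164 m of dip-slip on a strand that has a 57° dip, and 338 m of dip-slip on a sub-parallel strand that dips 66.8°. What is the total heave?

heave_A = 164 × cos(57°) = 89.32 m
heave_B = 338 × cos(66.8°) = 133.2 m
total = 89.32 + 133.2 = 222 m

222 m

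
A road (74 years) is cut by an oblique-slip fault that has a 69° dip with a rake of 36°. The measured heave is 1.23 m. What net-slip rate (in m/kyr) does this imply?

78.9 m/kyr

dip-slip = heave / cos(dip) = 1.23 / cos(69°) = 3.432 m
net slip = dip-slip / sin(rake) = 3.432 / sin(36°) = 5.839 m
rate = 5.839 m / 74 years = 0.0789 m/yr = 78.9 m/kyr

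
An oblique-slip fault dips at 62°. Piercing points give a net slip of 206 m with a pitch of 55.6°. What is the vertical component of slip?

150 m

dip-slip = net slip × sin(rake) = 206 m × sin(55.6°) = 170 m
throw = dip-slip × sin(dip) = 170 × sin(62°) = 150 m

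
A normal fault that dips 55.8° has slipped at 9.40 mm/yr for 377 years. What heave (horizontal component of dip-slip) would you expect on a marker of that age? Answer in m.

dip-slip = rate × time = 9.40 mm/yr × 377 years = 3.544 m
heave = dip-slip × cos(dip) = 3.544 × cos(55.8°) = 1.99 m

1.99 m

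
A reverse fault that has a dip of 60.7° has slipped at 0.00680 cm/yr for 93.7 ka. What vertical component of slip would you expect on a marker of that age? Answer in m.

dip-slip = rate × time = 0.00680 cm/yr × 93.7 ka = 6.372 m
throw = dip-slip × sin(dip) = 6.372 × sin(60.7°) = 5.56 m

5.56 m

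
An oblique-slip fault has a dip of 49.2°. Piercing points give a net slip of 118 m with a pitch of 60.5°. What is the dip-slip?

dip-slip = net slip × sin(rake) = 118 m × sin(60.5°) = 103 m

103 m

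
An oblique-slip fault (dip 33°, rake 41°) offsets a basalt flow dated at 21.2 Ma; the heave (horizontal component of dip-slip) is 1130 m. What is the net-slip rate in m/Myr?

dip-slip = heave / cos(dip) = 1130 / cos(33°) = 1347 m
net slip = dip-slip / sin(rake) = 1347 / sin(41°) = 2054 m
rate = 2054 m / 21.2 Ma = 0.0000969 m/yr = 96.9 m/Myr

96.9 m/Myr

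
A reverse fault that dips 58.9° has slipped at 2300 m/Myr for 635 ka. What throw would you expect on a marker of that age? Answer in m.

dip-slip = rate × time = 2300 m/Myr × 635 ka = 1460 m
throw = dip-slip × sin(dip) = 1460 × sin(58.9°) = 1250 m

1250 m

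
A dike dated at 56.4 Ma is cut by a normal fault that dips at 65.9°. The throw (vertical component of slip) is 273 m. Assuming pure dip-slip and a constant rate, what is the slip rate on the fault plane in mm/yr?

0.00530 mm/yr

dip-slip = throw / sin(dip) = 273 m / sin(65.9°) = 299.1 m
rate = 299.1 m / 56.4 Ma = 0.00000530 m/yr = 0.00530 mm/yr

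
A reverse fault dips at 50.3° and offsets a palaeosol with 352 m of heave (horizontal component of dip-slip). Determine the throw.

424 m

throw = heave × tan(dip) = 352 × tan(50.3°) = 424 m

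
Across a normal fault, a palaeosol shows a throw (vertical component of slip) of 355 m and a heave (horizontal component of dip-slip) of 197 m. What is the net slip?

406 m

net slip = √(throw² + heave²) = √(355² + 197²) = 406 m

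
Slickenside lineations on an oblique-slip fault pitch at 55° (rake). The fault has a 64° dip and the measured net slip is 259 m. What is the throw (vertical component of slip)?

dip-slip = net slip × sin(rake) = 259 m × sin(55°) = 212.2 m
throw = dip-slip × sin(dip) = 212.2 × sin(64°) = 191 m

191 m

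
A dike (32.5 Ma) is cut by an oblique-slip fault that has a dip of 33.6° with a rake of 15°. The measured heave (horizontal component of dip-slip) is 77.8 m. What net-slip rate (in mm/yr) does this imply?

dip-slip = heave / cos(dip) = 77.8 / cos(33.6°) = 93.41 m
net slip = dip-slip / sin(rake) = 93.41 / sin(15°) = 360.9 m
rate = 360.9 m / 32.5 Ma = 0.0000111 m/yr = 0.0111 mm/yr

0.0111 mm/yr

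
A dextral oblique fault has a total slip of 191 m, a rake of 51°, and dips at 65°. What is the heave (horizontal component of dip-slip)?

dip-slip = net slip × sin(rake) = 191 m × sin(51°) = 148.4 m
heave = dip-slip × cos(dip) = 148.4 × cos(65°) = 62.7 m

62.7 m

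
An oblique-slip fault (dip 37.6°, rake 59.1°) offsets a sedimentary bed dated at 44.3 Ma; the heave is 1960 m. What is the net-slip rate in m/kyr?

0.0651 m/kyr

dip-slip = heave / cos(dip) = 1960 / cos(37.6°) = 2474 m
net slip = dip-slip / sin(rake) = 2474 / sin(59.1°) = 2883 m
rate = 2883 m / 44.3 Ma = 0.0000651 m/yr = 0.0651 m/kyr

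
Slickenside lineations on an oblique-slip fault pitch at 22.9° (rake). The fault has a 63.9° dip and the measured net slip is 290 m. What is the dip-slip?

113 m

dip-slip = net slip × sin(rake) = 290 m × sin(22.9°) = 113 m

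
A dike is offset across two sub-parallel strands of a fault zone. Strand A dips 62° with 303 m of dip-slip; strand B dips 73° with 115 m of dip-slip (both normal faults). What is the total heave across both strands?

176 m

heave_A = 303 × cos(62°) = 142.2 m
heave_B = 115 × cos(73°) = 33.62 m
total = 142.2 + 33.62 = 176 m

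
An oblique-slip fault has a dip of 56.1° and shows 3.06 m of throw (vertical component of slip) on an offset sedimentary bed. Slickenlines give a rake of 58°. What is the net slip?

4.35 m

dip-slip = throw / sin(dip) = 3.06 / sin(56.1°) = 3.687 m
net slip = dip-slip / sin(rake) = 3.687 / sin(58°) = 4.35 m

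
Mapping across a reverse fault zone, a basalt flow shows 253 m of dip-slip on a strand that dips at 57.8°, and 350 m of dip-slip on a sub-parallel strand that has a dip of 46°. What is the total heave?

378 m

heave_A = 253 × cos(57.8°) = 134.8 m
heave_B = 350 × cos(46°) = 243.1 m
total = 134.8 + 243.1 = 378 m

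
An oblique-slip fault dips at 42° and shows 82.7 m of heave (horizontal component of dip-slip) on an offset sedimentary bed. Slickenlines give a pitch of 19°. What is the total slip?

dip-slip = heave / cos(dip) = 82.7 / cos(42°) = 111.3 m
net slip = dip-slip / sin(rake) = 111.3 / sin(19°) = 342 m

342 m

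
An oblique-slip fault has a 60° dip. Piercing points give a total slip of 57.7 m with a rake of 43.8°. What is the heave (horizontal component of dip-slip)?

dip-slip = net slip × sin(rake) = 57.7 m × sin(43.8°) = 39.94 m
heave = dip-slip × cos(dip) = 39.94 × cos(60°) = 20 m

20 m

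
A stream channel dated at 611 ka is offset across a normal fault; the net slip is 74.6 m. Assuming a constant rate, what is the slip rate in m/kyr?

rate = 74.6 m / 611 ka = 0.000122 m/yr = 0.122 m/kyr

0.122 m/kyr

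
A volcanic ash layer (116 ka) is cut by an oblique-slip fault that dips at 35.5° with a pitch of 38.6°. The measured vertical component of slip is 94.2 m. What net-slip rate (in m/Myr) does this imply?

2240 m/Myr

dip-slip = throw / sin(dip) = 94.2 / sin(35.5°) = 162.2 m
net slip = dip-slip / sin(rake) = 162.2 / sin(38.6°) = 260 m
rate = 260 m / 116 ka = 0.00224 m/yr = 2240 m/Myr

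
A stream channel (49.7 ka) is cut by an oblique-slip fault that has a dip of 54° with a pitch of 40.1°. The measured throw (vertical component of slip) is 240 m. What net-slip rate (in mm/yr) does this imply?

9.27 mm/yr

dip-slip = throw / sin(dip) = 240 / sin(54°) = 296.7 m
net slip = dip-slip / sin(rake) = 296.7 / sin(40.1°) = 460.6 m
rate = 460.6 m / 49.7 ka = 0.00927 m/yr = 9.27 mm/yr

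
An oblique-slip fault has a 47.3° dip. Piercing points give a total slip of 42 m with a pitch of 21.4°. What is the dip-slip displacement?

15.3 m

dip-slip = net slip × sin(rake) = 42 m × sin(21.4°) = 15.3 m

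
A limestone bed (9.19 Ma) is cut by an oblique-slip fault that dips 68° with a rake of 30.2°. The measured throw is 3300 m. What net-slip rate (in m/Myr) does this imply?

dip-slip = throw / sin(dip) = 3300 / sin(68°) = 3559 m
net slip = dip-slip / sin(rake) = 3559 / sin(30.2°) = 7076 m
rate = 7076 m / 9.19 Ma = 0.000770 m/yr = 770 m/Myr

770 m/Myr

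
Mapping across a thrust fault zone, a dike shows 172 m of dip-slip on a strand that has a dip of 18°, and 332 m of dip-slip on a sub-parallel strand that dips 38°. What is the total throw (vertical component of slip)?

throw_A = 172 × sin(18°) = 53.15 m
throw_B = 332 × sin(38°) = 204.4 m
total = 53.15 + 204.4 = 258 m

258 m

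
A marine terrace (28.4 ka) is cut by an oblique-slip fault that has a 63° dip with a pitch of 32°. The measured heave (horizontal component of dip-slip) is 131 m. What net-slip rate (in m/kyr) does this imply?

dip-slip = heave / cos(dip) = 131 / cos(63°) = 288.6 m
net slip = dip-slip / sin(rake) = 288.6 / sin(32°) = 544.5 m
rate = 544.5 m / 28.4 ka = 0.0192 m/yr = 19.2 m/kyr

19.2 m/kyr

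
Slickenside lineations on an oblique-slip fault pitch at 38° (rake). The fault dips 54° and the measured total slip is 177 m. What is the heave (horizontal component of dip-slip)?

64.1 m

dip-slip = net slip × sin(rake) = 177 m × sin(38°) = 109 m
heave = dip-slip × cos(dip) = 109 × cos(54°) = 64.1 m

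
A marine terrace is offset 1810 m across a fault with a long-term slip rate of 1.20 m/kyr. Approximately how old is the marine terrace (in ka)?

age = offset / rate = 1810 m / (1.20 m/kyr) = 1.51e+06 yr = 1510 ka

1510 ka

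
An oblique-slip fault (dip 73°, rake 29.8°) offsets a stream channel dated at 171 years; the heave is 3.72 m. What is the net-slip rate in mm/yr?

dip-slip = heave / cos(dip) = 3.72 / cos(73°) = 12.72 m
net slip = dip-slip / sin(rake) = 12.72 / sin(29.8°) = 25.60 m
rate = 25.60 m / 171 years = 0.150 m/yr = 150 mm/yr

150 mm/yr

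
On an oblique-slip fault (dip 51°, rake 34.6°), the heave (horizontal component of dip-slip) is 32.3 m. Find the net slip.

90.4 m

dip-slip = heave / cos(dip) = 32.3 / cos(51°) = 51.33 m
net slip = dip-slip / sin(rake) = 51.33 / sin(34.6°) = 90.4 m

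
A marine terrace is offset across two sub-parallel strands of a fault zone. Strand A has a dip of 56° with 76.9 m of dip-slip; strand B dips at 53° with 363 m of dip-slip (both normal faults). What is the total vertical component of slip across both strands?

throw_A = 76.9 × sin(56°) = 63.75 m
throw_B = 363 × sin(53°) = 289.9 m
total = 63.75 + 289.9 = 354 m

354 m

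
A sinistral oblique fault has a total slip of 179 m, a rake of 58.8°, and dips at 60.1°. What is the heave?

dip-slip = net slip × sin(rake) = 179 m × sin(58.8°) = 153.1 m
heave = dip-slip × cos(dip) = 153.1 × cos(60.1°) = 76.3 m

76.3 m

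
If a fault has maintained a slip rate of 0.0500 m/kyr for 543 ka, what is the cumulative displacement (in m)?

27.2 m

slip = rate × time = 0.0500 m/kyr × 543 ka = 27.2 m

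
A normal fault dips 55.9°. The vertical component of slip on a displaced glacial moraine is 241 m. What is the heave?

163 m

heave = throw / tan(dip) = 241 / tan(55.9°) = 163 m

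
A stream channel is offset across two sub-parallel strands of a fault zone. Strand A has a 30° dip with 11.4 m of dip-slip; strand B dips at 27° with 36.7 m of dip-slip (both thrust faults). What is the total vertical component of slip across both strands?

throw_A = 11.4 × sin(30°) = 5.700 m
throw_B = 36.7 × sin(27°) = 16.66 m
total = 5.700 + 16.66 = 22.4 m

22.4 m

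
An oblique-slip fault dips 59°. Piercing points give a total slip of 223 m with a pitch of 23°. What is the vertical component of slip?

dip-slip = net slip × sin(rake) = 223 m × sin(23°) = 87.13 m
throw = dip-slip × sin(dip) = 87.13 × sin(59°) = 74.7 m

74.7 m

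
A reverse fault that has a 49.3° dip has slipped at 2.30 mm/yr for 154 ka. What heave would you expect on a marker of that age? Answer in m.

dip-slip = rate × time = 2.30 mm/yr × 154 ka = 354.2 m
heave = dip-slip × cos(dip) = 354.2 × cos(49.3°) = 231 m

231 m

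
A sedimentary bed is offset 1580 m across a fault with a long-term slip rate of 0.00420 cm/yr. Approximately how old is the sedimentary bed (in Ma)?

37.6 Ma

age = offset / rate = 1580 m / (0.00420 cm/yr) = 3.76e+07 yr = 37.6 Ma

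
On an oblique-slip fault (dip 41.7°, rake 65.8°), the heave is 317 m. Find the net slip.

dip-slip = heave / cos(dip) = 317 / cos(41.7°) = 424.6 m
net slip = dip-slip / sin(rake) = 424.6 / sin(65.8°) = 465 m

465 m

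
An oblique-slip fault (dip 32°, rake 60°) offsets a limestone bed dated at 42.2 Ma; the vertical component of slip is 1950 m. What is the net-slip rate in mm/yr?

0.101 mm/yr

dip-slip = throw / sin(dip) = 1950 / sin(32°) = 3680 m
net slip = dip-slip / sin(rake) = 3680 / sin(60°) = 4249 m
rate = 4249 m / 42.2 Ma = 0.000101 m/yr = 0.101 mm/yr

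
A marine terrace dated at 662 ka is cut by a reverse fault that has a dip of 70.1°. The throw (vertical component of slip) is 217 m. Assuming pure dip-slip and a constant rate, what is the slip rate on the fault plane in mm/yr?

0.349 mm/yr

dip-slip = throw / sin(dip) = 217 m / sin(70.1°) = 230.8 m
rate = 230.8 m / 662 ka = 0.000349 m/yr = 0.349 mm/yr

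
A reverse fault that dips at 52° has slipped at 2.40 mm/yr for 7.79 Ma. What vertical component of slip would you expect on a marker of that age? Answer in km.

14.7 km

dip-slip = rate × time = 2.40 mm/yr × 7.79 Ma = 18700 m
throw = dip-slip × sin(dip) = 18700 × sin(52°) = 14700 m = 14.7 km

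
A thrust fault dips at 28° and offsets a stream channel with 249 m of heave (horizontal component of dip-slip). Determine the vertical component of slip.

132 m

throw = heave × tan(dip) = 249 × tan(28°) = 132 m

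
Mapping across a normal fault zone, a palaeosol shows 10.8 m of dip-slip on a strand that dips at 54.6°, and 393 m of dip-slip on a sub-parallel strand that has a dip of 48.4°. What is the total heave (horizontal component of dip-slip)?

267 m

heave_A = 10.8 × cos(54.6°) = 6.256 m
heave_B = 393 × cos(48.4°) = 260.9 m
total = 6.256 + 260.9 = 267 m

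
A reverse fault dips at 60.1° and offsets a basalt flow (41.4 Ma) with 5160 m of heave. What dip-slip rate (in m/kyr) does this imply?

0.250 m/kyr

dip-slip = heave / cos(dip) = 5160 m / cos(60.1°) = 10350 m
rate = 10350 m / 41.4 Ma = 0.000250 m/yr = 0.250 m/kyr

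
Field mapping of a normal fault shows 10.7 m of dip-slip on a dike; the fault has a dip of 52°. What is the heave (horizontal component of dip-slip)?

heave = dip-slip × cos(dip) = 10.7 m × cos(52°) = 6.59 m

6.59 m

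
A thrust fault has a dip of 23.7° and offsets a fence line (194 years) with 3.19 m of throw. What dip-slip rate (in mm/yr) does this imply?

dip-slip = throw / sin(dip) = 3.19 m / sin(23.7°) = 7.936 m
rate = 7.936 m / 194 years = 0.0409 m/yr = 40.9 mm/yr

40.9 mm/yr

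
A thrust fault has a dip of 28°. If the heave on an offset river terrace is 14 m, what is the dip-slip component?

15.9 m

dip-slip = heave / cos(dip) = 14 / cos(28°) = 15.9 m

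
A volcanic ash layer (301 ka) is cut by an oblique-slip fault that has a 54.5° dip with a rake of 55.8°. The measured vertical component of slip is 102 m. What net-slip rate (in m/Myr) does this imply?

503 m/Myr

dip-slip = throw / sin(dip) = 102 / sin(54.5°) = 125.3 m
net slip = dip-slip / sin(rake) = 125.3 / sin(55.8°) = 151.5 m
rate = 151.5 m / 301 ka = 0.000503 m/yr = 503 m/Myr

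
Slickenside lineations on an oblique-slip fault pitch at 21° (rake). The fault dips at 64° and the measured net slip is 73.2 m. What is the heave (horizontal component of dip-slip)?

11.5 m

dip-slip = net slip × sin(rake) = 73.2 m × sin(21°) = 26.23 m
heave = dip-slip × cos(dip) = 26.23 × cos(64°) = 11.5 m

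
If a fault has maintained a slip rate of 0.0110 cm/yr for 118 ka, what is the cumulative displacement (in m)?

slip = rate × time = 0.0110 cm/yr × 118 ka = 13 m

13 m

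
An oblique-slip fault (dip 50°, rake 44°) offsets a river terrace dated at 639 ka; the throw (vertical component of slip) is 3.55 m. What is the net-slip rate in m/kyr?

0.0104 m/kyr

dip-slip = throw / sin(dip) = 3.55 / sin(50°) = 4.634 m
net slip = dip-slip / sin(rake) = 4.634 / sin(44°) = 6.671 m
rate = 6.671 m / 639 ka = 0.0000104 m/yr = 0.0104 m/kyr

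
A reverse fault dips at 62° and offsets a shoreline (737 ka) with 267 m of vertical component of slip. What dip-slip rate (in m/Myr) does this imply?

410 m/Myr

dip-slip = throw / sin(dip) = 267 m / sin(62°) = 302.4 m
rate = 302.4 m / 737 ka = 0.000410 m/yr = 410 m/Myr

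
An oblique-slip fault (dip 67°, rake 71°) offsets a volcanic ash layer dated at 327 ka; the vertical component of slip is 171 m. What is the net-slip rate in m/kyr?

0.601 m/kyr

dip-slip = throw / sin(dip) = 171 / sin(67°) = 185.8 m
net slip = dip-slip / sin(rake) = 185.8 / sin(71°) = 196.5 m
rate = 196.5 m / 327 ka = 0.000601 m/yr = 0.601 m/kyr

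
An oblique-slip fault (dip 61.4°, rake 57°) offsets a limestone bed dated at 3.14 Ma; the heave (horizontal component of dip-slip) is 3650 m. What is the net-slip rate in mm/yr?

dip-slip = heave / cos(dip) = 3650 / cos(61.4°) = 7625 m
net slip = dip-slip / sin(rake) = 7625 / sin(57°) = 9092 m
rate = 9092 m / 3.14 Ma = 0.00290 m/yr = 2.90 mm/yr

2.90 mm/yr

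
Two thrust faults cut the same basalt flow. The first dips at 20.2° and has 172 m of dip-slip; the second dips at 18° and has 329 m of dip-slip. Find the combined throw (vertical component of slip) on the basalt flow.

throw_A = 172 × sin(20.2°) = 59.39 m
throw_B = 329 × sin(18°) = 101.7 m
total = 59.39 + 101.7 = 161 m

161 m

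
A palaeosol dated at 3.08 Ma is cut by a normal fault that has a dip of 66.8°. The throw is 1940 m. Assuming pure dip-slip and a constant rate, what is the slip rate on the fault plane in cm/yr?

dip-slip = throw / sin(dip) = 1940 m / sin(66.8°) = 2111 m
rate = 2111 m / 3.08 Ma = 0.000685 m/yr = 0.0685 cm/yr

0.0685 cm/yr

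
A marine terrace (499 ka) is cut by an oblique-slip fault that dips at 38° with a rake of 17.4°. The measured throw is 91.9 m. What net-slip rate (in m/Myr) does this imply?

dip-slip = throw / sin(dip) = 91.9 / sin(38°) = 149.3 m
net slip = dip-slip / sin(rake) = 149.3 / sin(17.4°) = 499.2 m
rate = 499.2 m / 499 ka = 0.00100 m/yr = 1000 m/Myr

1000 m/Myr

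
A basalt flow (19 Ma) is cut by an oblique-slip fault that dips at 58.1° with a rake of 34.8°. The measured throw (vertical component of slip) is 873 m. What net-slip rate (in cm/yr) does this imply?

0.00948 cm/yr

dip-slip = throw / sin(dip) = 873 / sin(58.1°) = 1028 m
net slip = dip-slip / sin(rake) = 1028 / sin(34.8°) = 1802 m
rate = 1802 m / 19 Ma = 0.0000948 m/yr = 0.00948 cm/yr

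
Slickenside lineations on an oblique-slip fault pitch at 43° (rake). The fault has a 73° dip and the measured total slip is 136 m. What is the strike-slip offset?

99.5 m

strike-slip = net slip × cos(rake) = 136 m × cos(43°) = 99.5 m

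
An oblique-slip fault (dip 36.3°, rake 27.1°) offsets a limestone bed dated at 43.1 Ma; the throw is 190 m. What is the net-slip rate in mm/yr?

0.0163 mm/yr

dip-slip = throw / sin(dip) = 190 / sin(36.3°) = 320.9 m
net slip = dip-slip / sin(rake) = 320.9 / sin(27.1°) = 704.5 m
rate = 704.5 m / 43.1 Ma = 0.0000163 m/yr = 0.0163 mm/yr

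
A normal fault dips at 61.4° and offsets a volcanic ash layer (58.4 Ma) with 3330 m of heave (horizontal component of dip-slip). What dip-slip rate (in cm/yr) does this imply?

0.0119 cm/yr

dip-slip = heave / cos(dip) = 3330 m / cos(61.4°) = 6956 m
rate = 6956 m / 58.4 Ma = 0.000119 m/yr = 0.0119 cm/yr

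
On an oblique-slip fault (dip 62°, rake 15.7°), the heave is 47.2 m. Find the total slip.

372 m

dip-slip = heave / cos(dip) = 47.2 / cos(62°) = 100.5 m
net slip = dip-slip / sin(rake) = 100.5 / sin(15.7°) = 372 m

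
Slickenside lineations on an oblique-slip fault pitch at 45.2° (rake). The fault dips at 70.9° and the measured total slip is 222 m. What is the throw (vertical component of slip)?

dip-slip = net slip × sin(rake) = 222 m × sin(45.2°) = 157.5 m
throw = dip-slip × sin(dip) = 157.5 × sin(70.9°) = 149 m

149 m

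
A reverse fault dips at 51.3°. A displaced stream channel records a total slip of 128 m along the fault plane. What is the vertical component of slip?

99.9 m

throw = dip-slip × sin(dip) = 128 m × sin(51.3°) = 99.9 m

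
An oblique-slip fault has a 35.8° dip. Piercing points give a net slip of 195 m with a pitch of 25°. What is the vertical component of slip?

dip-slip = net slip × sin(rake) = 195 m × sin(25°) = 82.41 m
throw = dip-slip × sin(dip) = 82.41 × sin(35.8°) = 48.2 m

48.2 m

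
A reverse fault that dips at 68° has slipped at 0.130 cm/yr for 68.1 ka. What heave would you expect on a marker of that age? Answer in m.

33.2 m

dip-slip = rate × time = 0.130 cm/yr × 68.1 ka = 88.53 m
heave = dip-slip × cos(dip) = 88.53 × cos(68°) = 33.2 m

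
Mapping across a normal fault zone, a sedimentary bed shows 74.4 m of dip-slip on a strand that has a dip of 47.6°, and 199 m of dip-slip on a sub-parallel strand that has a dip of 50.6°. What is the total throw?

throw_A = 74.4 × sin(47.6°) = 54.94 m
throw_B = 199 × sin(50.6°) = 153.8 m
total = 54.94 + 153.8 = 209 m

209 m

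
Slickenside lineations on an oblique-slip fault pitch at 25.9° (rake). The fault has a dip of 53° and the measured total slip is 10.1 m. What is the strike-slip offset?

strike-slip = net slip × cos(rake) = 10.1 m × cos(25.9°) = 9.09 m

9.09 m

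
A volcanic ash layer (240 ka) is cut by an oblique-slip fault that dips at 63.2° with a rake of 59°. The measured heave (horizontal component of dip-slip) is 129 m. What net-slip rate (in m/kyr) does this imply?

dip-slip = heave / cos(dip) = 129 / cos(63.2°) = 286.1 m
net slip = dip-slip / sin(rake) = 286.1 / sin(59°) = 333.8 m
rate = 333.8 m / 240 ka = 0.00139 m/yr = 1.39 m/kyr

1.39 m/kyr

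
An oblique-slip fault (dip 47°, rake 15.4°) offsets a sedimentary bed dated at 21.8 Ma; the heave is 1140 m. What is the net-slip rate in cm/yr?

dip-slip = heave / cos(dip) = 1140 / cos(47°) = 1672 m
net slip = dip-slip / sin(rake) = 1672 / sin(15.4°) = 6295 m
rate = 6295 m / 21.8 Ma = 0.000289 m/yr = 0.0289 cm/yr

0.0289 cm/yr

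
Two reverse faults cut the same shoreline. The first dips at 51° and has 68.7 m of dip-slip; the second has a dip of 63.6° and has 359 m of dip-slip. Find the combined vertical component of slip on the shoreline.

throw_A = 68.7 × sin(51°) = 53.39 m
throw_B = 359 × sin(63.6°) = 321.6 m
total = 53.39 + 321.6 = 375 m

375 m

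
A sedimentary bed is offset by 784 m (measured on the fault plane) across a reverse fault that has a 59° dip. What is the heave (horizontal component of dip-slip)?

404 m

heave = dip-slip × cos(dip) = 784 m × cos(59°) = 404 m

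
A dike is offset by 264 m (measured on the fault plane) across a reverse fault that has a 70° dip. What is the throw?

throw = dip-slip × sin(dip) = 264 m × sin(70°) = 248 m

248 m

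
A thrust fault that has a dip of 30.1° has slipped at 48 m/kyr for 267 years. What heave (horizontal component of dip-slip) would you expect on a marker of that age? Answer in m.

dip-slip = rate × time = 48 m/kyr × 267 years = 12.82 m
heave = dip-slip × cos(dip) = 12.82 × cos(30.1°) = 11.1 m

11.1 m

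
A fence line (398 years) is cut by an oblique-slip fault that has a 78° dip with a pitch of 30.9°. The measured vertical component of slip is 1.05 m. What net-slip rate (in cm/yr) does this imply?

dip-slip = throw / sin(dip) = 1.05 / sin(78°) = 1.073 m
net slip = dip-slip / sin(rake) = 1.073 / sin(30.9°) = 2.090 m
rate = 2.090 m / 398 years = 0.00525 m/yr = 0.525 cm/yr

0.525 cm/yr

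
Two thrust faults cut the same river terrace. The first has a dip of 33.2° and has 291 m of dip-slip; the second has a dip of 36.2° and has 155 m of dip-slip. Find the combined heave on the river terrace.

369 m

heave_A = 291 × cos(33.2°) = 243.5 m
heave_B = 155 × cos(36.2°) = 125.1 m
total = 243.5 + 125.1 = 369 m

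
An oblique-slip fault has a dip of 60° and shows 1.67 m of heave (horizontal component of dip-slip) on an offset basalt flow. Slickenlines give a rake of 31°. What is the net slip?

dip-slip = heave / cos(dip) = 1.67 / cos(60°) = 3.340 m
net slip = dip-slip / sin(rake) = 3.340 / sin(31°) = 6.48 m

6.48 m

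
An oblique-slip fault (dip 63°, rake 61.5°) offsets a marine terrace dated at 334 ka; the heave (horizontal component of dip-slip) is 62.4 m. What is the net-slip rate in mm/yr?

dip-slip = heave / cos(dip) = 62.4 / cos(63°) = 137.4 m
net slip = dip-slip / sin(rake) = 137.4 / sin(61.5°) = 156.4 m
rate = 156.4 m / 334 ka = 0.000468 m/yr = 0.468 mm/yr

0.468 mm/yr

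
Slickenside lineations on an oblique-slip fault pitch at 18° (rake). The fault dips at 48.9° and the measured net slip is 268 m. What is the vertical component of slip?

62.4 m

dip-slip = net slip × sin(rake) = 268 m × sin(18°) = 82.82 m
throw = dip-slip × sin(dip) = 82.82 × sin(48.9°) = 62.4 m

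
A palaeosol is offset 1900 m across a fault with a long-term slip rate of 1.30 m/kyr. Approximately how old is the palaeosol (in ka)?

age = offset / rate = 1900 m / (1.30 m/kyr) = 1.46e+06 yr = 1460 ka

1460 ka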